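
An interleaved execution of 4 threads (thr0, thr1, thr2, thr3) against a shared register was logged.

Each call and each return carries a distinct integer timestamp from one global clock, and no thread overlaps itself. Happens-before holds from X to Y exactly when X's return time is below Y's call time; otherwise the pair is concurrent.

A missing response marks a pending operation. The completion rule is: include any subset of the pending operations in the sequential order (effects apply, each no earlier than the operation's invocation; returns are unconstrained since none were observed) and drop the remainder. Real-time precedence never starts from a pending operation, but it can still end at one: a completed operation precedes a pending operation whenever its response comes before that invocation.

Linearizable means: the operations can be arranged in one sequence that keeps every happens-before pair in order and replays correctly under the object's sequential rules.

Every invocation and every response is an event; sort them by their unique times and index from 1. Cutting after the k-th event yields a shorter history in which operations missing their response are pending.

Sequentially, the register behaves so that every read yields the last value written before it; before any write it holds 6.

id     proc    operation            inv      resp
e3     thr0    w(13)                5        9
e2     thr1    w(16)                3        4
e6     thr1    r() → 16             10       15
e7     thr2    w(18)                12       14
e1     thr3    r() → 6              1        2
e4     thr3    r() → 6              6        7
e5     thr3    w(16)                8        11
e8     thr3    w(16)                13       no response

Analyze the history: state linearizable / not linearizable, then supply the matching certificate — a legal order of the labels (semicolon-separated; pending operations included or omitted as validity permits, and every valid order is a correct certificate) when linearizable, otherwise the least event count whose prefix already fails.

not linearizable — minimal violating prefix: 7 events

events 1..6 are fine; event 7 — the response of e4 at time 7 — makes the prefix non-linearizable
a single order respects real time; the 3 completed register operations fail replay along it
no escape via the 1 pending operation (e3): every completion choice fails
sample order e1, e2, e4 (pending dropped) stalls at step 3 — e4 r() → 6 has no legal effect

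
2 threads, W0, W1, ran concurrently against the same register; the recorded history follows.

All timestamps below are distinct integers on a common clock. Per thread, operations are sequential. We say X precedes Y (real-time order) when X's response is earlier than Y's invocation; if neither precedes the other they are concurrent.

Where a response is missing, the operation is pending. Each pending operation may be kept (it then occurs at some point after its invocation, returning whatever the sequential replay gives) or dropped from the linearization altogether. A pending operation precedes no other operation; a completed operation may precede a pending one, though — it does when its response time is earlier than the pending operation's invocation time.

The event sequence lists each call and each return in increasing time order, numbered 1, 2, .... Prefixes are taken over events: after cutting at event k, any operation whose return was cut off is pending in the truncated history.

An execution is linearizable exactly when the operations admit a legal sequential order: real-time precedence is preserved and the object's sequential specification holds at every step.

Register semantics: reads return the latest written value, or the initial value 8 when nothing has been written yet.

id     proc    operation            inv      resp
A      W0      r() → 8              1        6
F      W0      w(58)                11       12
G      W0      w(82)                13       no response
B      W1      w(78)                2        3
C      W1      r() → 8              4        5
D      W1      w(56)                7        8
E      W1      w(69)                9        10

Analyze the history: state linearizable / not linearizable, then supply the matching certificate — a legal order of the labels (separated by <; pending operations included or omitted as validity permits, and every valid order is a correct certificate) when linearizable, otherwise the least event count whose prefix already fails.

already the first 5 events (up to C's response at time 5) admit no linearization; the first 4 still do
a single order respects real time; the 2 completed register operations fail replay along it
completion choices over the 1 pending operation (A) were checked; none helps
sample order B, C (pending dropped) stalls at step 2 — C r() → 8 has no legal effect

not linearizable — minimal violating prefix: 5 events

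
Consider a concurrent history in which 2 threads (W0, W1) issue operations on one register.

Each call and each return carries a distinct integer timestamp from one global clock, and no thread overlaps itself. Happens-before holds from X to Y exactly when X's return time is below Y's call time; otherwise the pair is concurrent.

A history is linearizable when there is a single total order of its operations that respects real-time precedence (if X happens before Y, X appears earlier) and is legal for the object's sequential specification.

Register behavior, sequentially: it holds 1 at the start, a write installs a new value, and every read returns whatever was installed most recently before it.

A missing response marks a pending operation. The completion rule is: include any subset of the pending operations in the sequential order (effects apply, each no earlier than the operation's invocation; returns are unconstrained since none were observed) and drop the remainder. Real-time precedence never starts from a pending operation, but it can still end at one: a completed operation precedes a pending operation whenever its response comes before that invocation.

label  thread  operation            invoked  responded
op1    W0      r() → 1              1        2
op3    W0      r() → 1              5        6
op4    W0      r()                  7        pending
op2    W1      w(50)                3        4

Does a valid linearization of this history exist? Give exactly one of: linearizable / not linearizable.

events 1..5 are fine; event 6 — the response of op3 at time 6 — makes the prefix non-linearizable
exactly one order of the 3 completed ops respects real time; the register replay fails
sample order op1, op2, op3 stalls at step 3 — op3 r() → 1 has no legal effect

not linearizable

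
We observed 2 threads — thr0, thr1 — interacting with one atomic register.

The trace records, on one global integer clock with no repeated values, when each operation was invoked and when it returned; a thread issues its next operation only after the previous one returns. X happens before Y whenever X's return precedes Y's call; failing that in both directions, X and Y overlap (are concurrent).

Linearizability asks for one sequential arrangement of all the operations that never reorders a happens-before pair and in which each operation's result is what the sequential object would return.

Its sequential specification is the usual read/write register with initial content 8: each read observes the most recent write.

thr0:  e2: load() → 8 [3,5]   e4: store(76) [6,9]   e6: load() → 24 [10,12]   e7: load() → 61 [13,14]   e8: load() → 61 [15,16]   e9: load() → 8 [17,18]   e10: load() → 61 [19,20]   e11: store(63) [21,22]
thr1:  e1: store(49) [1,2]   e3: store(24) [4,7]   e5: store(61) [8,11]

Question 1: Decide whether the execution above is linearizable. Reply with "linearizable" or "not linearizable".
not linearizable

through event 4 a valid linearization exists; event 5 (e2 responding at time 5) ends that
a single order respects real time; the 2 completed atomic register operations fail replay along it
every completion of the 1 pending operation (e3) was checked; none linearizes
sample order e1, e2 (pending dropped) stalls at step 2 — e2 load() → 8 has no legal effect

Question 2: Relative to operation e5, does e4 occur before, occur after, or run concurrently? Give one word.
concurrent

e4 spans [6,9], e5 spans [8,11]
the intervals overlap in both directions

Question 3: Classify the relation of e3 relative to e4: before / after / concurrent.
concurrent

e3 spans [4,7], e4 spans [6,9]
the intervals overlap in both directions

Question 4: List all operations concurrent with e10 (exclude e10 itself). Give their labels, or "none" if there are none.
none

e10 spans [19,20]; an op avoiding the whole window 19..20 is ordered, any other is concurrent
e1 [1,2]: before
e2 [3,5]: before
e3 [4,7]: before
e4 [6,9]: before
e5 [8,11]: before
e6 [10,12]: before
e7 [13,14]: before
e8 [15,16]: before
e9 [17,18]: before
e11 [21,22]: after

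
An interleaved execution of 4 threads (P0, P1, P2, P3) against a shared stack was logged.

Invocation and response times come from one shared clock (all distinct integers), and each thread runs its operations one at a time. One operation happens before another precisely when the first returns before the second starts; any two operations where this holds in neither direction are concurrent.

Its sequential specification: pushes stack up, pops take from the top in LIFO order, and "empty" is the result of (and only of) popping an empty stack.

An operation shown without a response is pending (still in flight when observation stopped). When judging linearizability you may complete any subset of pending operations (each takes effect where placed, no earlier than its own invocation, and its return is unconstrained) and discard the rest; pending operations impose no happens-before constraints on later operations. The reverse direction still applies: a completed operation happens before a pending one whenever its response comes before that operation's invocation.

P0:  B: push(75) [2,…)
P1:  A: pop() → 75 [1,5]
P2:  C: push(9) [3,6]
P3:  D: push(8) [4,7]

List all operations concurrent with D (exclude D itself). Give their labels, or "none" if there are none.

A, B, C

D runs from 4 to 7; window-overlapping ops are concurrent
A [1,5]: concurrent
B [2,…): concurrent
C [3,6]: concurrent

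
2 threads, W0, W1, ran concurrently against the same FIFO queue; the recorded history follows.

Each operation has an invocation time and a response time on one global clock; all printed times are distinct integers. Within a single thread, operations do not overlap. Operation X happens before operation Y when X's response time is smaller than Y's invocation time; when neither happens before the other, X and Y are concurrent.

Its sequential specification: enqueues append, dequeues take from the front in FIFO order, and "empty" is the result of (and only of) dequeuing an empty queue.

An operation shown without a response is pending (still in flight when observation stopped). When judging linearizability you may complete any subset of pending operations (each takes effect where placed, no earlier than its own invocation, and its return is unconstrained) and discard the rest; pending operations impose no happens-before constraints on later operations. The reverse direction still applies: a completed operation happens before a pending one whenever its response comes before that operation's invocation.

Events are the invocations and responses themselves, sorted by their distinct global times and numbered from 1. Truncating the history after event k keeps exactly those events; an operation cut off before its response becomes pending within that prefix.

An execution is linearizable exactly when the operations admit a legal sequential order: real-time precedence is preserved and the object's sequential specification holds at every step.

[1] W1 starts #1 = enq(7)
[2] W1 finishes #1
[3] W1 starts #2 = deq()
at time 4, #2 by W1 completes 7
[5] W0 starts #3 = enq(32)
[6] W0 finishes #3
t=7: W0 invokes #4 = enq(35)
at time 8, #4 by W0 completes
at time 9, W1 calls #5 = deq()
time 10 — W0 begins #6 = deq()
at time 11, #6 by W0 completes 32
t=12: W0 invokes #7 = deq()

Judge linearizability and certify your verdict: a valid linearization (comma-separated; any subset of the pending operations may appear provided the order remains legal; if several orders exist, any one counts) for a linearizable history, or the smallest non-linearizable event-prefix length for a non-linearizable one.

1. #1 enq(7), leaving queue <7>
2. #2 deq() → 7, leaving queue <>
3. #3 enq(32), leaving queue <32>
4. #4 enq(35), leaving queue <32,35>
5. #6 deq() → 32, leaving queue <35>

linearizable — witness: #1, #2, #3, #4, #6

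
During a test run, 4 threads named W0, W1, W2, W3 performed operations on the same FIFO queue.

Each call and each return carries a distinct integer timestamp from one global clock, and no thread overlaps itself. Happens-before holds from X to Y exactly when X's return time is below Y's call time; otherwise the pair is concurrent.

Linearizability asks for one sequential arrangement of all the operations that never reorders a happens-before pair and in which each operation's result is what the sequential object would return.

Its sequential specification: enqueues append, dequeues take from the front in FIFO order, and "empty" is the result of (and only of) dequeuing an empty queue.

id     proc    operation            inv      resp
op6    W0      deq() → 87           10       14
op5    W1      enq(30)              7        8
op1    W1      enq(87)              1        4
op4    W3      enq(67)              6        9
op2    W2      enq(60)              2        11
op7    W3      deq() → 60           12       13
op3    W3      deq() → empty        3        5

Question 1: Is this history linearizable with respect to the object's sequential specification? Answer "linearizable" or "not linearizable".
linearizable

one valid linearization: op3, op1, op2, op4, op5, op6, op7
1. op3 deq() → empty, leaving queue <>
2. op1 enq(87), leaving queue <87>
3. op2 enq(60), leaving queue <87,60>
4. op4 enq(67), leaving queue <87,60,67>
5. op5 enq(30), leaving queue <87,60,67,30>
6. op6 deq() → 87, leaving queue <60,67,30>
7. op7 deq() → 60, leaving queue <67,30>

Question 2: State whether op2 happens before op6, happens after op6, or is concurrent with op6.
concurrent

op2 spans [2,11], op6 spans [10,14]
the intervals overlap in both directions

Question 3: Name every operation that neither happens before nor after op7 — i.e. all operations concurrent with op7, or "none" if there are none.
op6

op7 runs from 12 to 13; window-overlapping ops are concurrent
op1 [1,4]: before
op2 [2,11]: before
op3 [3,5]: before
op4 [6,9]: before
op5 [7,8]: before
op6 [10,14]: concurrent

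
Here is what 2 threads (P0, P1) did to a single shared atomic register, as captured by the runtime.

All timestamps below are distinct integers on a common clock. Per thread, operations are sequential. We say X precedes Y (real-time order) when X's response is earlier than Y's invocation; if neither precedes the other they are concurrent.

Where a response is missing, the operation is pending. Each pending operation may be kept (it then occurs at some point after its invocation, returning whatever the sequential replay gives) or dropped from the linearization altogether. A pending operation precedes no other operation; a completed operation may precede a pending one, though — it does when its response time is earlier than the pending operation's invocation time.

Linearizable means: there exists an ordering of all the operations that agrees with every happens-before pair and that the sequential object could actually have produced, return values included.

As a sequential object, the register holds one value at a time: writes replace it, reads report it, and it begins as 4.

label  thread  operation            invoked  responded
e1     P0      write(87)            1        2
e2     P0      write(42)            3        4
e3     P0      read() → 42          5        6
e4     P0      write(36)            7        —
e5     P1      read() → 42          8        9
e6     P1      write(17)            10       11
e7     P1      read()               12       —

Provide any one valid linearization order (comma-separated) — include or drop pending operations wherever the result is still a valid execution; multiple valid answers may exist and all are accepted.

after step 1 (e1 write(87)): value 87
after step 2 (e2 write(42)): value 42
after step 3 (e3 read() → 42): value 42
after step 4 (e5 read() → 42): value 42
after step 5 (e4 write(36) (pending, included)): value 36
after step 6 (e6 write(17)): value 17

e1, e2, e3, e5, e4, e6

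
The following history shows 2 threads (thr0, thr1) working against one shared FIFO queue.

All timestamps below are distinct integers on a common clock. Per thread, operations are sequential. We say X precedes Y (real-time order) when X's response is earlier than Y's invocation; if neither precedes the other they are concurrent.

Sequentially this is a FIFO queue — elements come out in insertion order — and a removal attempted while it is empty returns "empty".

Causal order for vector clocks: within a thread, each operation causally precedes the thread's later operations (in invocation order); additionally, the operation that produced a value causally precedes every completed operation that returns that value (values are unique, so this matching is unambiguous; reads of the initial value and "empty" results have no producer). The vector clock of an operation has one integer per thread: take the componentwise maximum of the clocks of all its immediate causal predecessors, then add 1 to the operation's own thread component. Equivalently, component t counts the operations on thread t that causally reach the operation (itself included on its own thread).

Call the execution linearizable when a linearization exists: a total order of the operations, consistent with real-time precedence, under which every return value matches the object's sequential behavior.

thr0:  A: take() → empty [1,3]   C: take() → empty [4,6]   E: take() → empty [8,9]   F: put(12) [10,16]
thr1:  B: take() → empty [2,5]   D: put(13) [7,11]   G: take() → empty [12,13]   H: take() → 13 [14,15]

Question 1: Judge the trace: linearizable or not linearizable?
through event 12 a valid linearization exists; event 13 (G responding at time 13) ends that
all 6 real-time-respecting orders fail — 6 completed FIFO queue operations, no legal replay
including or dropping the 1 pending operation (F) in any combination fails
take A, B, C, D, E, G (pending dropped): step 5 already fails, because E take() → empty cannot occur there
take A, B, C, E, D, G (pending dropped): step 6 already fails, because G take() → empty cannot occur there

not linearizable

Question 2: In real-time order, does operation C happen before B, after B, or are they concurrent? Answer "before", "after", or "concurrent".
C spans [4,6], B spans [2,5]
the intervals overlap in both directions

concurrent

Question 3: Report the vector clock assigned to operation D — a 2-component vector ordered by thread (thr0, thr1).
root op B, invoked 2: fresh clock plus thr1's own tick → (0, 1)
root op A, invoked 1: fresh clock plus thr0's own tick → (1, 0)
invoked at 7, D merges VC(B)=(0, 1) and bumps thr1's slot → (0, 2)
invoked at 4, C merges VC(A)=(1, 0) and bumps thr0's slot → (2, 0)
invoked at 12, G merges VC(D)=(0, 2) and bumps thr1's slot → (0, 3)
invoked at 8, E merges VC(C)=(2, 0) and bumps thr0's slot → (3, 0)
invoked at 14, H merges VC(D)=(0, 2), VC(G)=(0, 3) and bumps thr1's slot → (0, 4)
invoked at 10, F merges VC(E)=(3, 0) and bumps thr0's slot → (4, 0)
target: VC(D) = (0, 2)

(0, 2)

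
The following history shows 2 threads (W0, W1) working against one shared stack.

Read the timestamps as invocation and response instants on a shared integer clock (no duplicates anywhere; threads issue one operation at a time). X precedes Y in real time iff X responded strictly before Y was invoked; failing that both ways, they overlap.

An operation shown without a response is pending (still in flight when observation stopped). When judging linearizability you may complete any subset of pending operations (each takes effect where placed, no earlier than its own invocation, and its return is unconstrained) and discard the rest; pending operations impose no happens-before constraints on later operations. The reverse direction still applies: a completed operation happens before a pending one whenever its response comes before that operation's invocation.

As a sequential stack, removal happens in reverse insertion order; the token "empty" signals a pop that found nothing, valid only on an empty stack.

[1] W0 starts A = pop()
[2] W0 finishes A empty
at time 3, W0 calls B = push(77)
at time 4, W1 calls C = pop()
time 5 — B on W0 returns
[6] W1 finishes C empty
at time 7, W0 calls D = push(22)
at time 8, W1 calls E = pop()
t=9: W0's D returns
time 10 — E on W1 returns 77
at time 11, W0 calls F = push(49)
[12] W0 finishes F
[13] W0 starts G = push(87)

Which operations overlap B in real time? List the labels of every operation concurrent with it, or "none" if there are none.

C

B spans [3,5]: anything still running between times 3 and 5 counts as concurrent
A [1,2]: before
C [4,6]: concurrent
D [7,9]: after
E [8,10]: after
F [11,12]: after
G [13,…): after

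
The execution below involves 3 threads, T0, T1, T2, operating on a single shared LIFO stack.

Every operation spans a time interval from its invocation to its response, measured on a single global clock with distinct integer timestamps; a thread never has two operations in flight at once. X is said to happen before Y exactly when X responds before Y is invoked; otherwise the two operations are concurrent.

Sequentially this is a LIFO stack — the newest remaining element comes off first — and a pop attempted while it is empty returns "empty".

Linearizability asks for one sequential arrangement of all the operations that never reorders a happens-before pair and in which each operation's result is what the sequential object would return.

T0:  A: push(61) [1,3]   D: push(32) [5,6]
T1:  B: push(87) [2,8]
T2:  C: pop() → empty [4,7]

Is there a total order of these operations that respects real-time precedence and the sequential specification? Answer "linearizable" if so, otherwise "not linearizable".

already the first 7 events (up to C's response at time 7) admit no linearization; the first 6 still do
no legal order exists: 2 real-time-consistent candidates over 3 completed LIFO stack operations, all rejected
completion choices over the 1 pending operation (B) were checked; none helps
take A, C, D (pending dropped): step 2 already fails, because C pop() → empty cannot occur there
take A, D, C (pending dropped): step 3 already fails, because C pop() → empty cannot occur there

not linearizable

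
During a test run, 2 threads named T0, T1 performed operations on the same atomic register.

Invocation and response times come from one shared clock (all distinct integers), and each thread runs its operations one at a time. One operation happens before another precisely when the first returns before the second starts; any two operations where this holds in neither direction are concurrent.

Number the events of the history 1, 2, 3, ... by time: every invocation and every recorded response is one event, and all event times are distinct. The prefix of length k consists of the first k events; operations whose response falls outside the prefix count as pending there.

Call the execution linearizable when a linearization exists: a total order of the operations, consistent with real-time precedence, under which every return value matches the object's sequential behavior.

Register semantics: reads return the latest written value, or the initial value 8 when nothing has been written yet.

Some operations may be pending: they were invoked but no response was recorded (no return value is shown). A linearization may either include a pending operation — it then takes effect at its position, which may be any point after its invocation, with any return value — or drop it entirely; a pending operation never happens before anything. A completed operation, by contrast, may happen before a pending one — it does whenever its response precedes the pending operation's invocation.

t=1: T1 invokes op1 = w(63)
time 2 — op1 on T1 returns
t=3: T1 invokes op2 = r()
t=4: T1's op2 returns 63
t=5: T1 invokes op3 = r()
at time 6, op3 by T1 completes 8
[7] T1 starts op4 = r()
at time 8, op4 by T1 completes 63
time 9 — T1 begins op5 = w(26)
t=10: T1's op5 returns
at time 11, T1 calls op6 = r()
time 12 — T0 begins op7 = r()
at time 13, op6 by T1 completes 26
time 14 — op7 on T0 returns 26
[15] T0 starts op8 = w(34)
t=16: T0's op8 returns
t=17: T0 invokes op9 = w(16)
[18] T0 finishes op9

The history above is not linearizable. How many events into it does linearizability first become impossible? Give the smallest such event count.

6

events 1..5 are linearizable; a witness order is op1, op2:
1. op1 w(63), leaving value 63
2. op2 r() → 63, leaving value 63
once event 6 joins (op3's response, time 6), exhaustive search finds no witness
for example op1, op2, op3 fails at step 3: op3 r() → 8 is not legal there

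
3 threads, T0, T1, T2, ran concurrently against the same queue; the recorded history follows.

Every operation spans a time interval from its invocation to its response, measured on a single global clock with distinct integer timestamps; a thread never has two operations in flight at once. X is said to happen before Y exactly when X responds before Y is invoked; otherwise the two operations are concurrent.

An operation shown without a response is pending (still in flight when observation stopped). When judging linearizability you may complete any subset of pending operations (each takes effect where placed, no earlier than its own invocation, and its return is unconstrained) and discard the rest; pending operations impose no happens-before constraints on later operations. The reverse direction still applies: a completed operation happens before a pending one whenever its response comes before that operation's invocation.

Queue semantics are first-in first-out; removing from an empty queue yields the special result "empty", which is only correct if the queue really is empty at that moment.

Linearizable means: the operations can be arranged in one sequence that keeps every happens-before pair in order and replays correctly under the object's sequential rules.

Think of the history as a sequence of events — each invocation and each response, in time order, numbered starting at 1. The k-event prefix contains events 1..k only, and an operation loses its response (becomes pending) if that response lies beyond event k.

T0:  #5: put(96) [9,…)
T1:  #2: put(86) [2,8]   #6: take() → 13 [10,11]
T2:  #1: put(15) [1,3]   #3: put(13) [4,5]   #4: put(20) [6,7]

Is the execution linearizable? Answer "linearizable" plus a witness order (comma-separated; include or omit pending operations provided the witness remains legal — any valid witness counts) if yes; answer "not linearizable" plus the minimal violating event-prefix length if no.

not linearizable — minimal violating prefix: 11 events

cut after 10 events: linearizable; cut after 11 events (#6 responds, time 11): not linearizable
4 orders of the 5 completed queue ops respect real time; none is legal
include/drop combinations of the 1 pending operation (#5) were all tried; none helps
sample order #1, #2, #3, #4, #6 (pending dropped) stalls at step 5 — #6 take() → 13 has no legal effect
sample order #1, #3, #2, #4, #6 (pending dropped) stalls at step 5 — #6 take() → 13 has no legal effect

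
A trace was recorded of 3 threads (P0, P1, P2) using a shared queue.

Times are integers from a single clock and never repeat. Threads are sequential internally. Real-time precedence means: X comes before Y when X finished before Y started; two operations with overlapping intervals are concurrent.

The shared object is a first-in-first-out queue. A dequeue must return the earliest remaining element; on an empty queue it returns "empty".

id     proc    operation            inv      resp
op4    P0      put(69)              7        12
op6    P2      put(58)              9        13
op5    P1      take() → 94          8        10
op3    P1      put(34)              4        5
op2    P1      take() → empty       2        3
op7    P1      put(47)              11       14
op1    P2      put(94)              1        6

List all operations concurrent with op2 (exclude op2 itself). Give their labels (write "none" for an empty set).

op2 spans [2,3]; an op avoiding the whole window 2..3 is ordered, any other is concurrent
op1 [1,6]: concurrent
op3 [4,5]: after
op4 [7,12]: after
op5 [8,10]: after
op6 [9,13]: after
op7 [11,14]: after

op1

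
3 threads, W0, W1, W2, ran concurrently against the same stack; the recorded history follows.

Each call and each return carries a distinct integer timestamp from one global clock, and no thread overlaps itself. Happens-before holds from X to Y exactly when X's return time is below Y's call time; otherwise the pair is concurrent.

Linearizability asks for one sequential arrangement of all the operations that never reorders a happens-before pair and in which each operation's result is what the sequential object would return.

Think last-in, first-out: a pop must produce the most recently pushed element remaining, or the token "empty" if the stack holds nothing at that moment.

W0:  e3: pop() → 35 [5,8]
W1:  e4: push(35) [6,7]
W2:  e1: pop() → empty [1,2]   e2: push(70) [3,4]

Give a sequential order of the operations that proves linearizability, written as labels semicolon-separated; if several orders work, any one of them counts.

step 1: e1 pop() → empty — stack <>
step 2: e2 push(70) — stack <70>
step 3: e4 push(35) — stack <70,35>
step 4: e3 pop() → 35 — stack <70>

e1; e2; e4; e3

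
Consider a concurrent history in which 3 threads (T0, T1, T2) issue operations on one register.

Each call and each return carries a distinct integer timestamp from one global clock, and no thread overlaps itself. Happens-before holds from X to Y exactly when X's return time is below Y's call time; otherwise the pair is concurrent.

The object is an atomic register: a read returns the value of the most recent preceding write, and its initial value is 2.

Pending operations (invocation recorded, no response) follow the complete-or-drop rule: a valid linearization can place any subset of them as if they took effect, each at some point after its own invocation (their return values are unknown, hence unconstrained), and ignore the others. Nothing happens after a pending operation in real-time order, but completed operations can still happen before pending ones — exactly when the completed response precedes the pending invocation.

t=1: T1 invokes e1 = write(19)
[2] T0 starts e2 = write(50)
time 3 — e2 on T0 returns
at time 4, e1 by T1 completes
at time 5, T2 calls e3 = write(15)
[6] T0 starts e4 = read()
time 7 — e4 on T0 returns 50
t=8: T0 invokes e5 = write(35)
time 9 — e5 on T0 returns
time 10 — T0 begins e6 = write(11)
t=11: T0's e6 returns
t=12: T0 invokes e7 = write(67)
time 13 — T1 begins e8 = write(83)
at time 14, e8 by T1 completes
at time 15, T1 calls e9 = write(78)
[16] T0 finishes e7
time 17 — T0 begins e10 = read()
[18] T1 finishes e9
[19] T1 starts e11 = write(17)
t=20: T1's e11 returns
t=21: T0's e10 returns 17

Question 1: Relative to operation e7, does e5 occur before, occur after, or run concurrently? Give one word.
e5 spans [8,9], e7 spans [12,16]
resp(e5)=9 < inv(e7)=12

before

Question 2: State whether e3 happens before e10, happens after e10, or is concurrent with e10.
e3 spans [5,…), e10 spans [17,21]
the intervals overlap in both directions

concurrent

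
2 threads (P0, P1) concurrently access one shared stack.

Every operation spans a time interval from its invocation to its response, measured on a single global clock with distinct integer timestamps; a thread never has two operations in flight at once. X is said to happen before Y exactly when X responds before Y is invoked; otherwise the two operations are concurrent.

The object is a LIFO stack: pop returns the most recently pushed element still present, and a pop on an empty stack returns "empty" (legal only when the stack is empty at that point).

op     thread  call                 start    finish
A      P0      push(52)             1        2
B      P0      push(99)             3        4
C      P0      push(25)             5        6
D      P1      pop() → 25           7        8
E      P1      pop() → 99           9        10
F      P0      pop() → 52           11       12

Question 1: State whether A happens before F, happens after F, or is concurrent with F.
before

A spans [1,2], F spans [11,12]
resp(A)=2 < inv(F)=11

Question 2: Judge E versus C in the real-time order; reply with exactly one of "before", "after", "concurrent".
after

E spans [9,10], C spans [5,6]
resp(C)=6 < inv(E)=9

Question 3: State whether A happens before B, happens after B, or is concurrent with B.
before

A spans [1,2], B spans [3,4]
resp(A)=2 < inv(B)=3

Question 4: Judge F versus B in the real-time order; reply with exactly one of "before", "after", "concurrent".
after

F spans [11,12], B spans [3,4]
resp(B)=4 < inv(F)=11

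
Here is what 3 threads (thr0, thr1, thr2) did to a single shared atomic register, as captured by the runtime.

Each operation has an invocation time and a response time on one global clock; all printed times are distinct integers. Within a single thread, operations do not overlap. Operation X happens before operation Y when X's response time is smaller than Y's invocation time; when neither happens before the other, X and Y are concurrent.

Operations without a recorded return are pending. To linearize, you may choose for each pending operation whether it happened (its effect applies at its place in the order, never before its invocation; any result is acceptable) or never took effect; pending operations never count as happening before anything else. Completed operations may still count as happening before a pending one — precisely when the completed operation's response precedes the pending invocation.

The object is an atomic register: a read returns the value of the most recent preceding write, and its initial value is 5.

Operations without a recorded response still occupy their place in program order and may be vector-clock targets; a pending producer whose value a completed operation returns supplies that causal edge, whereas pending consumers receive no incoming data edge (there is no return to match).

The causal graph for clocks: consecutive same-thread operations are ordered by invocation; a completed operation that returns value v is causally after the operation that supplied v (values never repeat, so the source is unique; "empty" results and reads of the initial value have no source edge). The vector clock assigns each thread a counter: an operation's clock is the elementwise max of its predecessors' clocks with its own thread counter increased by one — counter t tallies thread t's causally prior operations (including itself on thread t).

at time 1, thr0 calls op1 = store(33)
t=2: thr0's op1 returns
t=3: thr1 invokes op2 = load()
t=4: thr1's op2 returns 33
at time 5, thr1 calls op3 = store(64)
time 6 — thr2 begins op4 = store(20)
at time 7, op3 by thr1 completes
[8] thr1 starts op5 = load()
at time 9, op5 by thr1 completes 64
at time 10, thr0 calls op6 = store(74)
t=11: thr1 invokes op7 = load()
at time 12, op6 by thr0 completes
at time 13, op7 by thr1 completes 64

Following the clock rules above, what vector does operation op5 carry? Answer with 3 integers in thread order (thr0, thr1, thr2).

(1, 3, 0)

op4, invoked 6, has no incoming edges; only thr2's bump applies → (0, 0, 1)
op1, invoked 1, has no incoming edges; only thr0's bump applies → (1, 0, 0)
op2, invoked 3, takes VC(op1)=(1, 0, 0) under max, adds 1 for thr1 → (1, 1, 0)
op6, invoked 10, takes VC(op1)=(1, 0, 0) under max, adds 1 for thr0 → (2, 0, 0)
op3, invoked 5, takes VC(op2)=(1, 1, 0) under max, adds 1 for thr1 → (1, 2, 0)
op5, invoked 8, takes VC(op3)=(1, 2, 0) under max, adds 1 for thr1 → (1, 3, 0)
op7, invoked 11, takes VC(op3)=(1, 2, 0), VC(op5)=(1, 3, 0) under max, adds 1 for thr1 → (1, 4, 0)
target: VC(op5) = (1, 3, 0)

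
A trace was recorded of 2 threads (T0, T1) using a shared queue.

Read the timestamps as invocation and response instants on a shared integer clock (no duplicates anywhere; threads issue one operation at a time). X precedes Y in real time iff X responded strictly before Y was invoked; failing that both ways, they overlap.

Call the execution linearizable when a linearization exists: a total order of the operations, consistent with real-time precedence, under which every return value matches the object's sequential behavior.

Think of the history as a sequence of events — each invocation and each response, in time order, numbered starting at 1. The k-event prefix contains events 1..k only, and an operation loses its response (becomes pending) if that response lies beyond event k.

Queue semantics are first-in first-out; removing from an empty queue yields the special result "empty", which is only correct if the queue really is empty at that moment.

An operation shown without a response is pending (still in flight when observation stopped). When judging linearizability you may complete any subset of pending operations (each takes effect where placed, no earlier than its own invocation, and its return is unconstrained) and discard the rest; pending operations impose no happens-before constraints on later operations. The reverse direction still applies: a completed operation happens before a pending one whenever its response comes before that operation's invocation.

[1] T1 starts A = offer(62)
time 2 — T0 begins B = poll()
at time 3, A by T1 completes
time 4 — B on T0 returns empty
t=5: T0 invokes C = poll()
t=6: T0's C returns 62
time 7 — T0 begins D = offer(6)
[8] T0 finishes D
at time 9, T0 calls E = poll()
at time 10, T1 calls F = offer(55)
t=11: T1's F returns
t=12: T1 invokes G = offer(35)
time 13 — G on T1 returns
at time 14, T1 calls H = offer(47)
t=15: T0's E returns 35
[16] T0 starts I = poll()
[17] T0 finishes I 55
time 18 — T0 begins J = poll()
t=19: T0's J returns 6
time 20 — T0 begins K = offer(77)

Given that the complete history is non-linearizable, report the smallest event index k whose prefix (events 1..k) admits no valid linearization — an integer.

a valid linearization of events 1..14 exists, for instance B, A, C, D, E, F, G:
after step 1 (B poll() → empty): queue <>
after step 2 (A offer(62)): queue <62>
after step 3 (C poll() → 62): queue <>
after step 4 (D offer(6)): queue <6>
after step 5 (E poll() (pending, included)): queue <>
after step 6 (F offer(55)): queue <55>
after step 7 (G offer(35)): queue <55,35>
adding event 15 (E responds at 15) leaves no legal real-time order
no escape via the 1 pending operation (H): every completion choice fails
sample order A, B, C, D, E, F, G (pending dropped) stalls at step 2 — B poll() → empty has no legal effect
sample order A, B, C, D, F, E, G (pending dropped) stalls at step 2 — B poll() → empty has no legal effect

15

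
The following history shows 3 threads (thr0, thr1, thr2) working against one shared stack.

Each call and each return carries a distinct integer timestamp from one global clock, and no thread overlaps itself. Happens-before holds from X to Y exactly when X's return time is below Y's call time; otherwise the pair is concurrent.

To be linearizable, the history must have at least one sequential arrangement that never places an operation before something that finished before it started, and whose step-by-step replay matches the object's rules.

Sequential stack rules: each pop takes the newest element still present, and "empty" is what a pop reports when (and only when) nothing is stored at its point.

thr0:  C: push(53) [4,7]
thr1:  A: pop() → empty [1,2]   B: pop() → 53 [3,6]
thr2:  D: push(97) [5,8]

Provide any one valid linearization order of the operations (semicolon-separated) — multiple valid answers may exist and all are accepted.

A; C; B; D

1. A pop() → empty, leaving stack <>
2. C push(53), leaving stack <53>
3. B pop() → 53, leaving stack <>
4. D push(97), leaving stack <97>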